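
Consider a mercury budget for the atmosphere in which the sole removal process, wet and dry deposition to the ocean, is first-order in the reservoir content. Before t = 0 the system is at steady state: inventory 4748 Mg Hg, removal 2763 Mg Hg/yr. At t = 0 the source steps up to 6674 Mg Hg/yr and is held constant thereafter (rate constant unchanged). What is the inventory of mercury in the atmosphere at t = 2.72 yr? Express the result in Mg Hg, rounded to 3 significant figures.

τ = M₀/F₀ = 4748/2763 = 1.718 yr; rate constant k = 1/τ.
New steady state M_∞ = F₁/k = F₁·τ = 6674 × 1.718 = 11469 Mg Hg.
M(t) = M_∞ + (M₀ − M_∞)·e^(−t/τ); t/τ = 2.72/1.718 = 1.583, so e^(−t/τ) = 0.2054.
M(t) = 11469 − 6721 × 0.2054 = 10088 Mg Hg.

10100 Mg Hg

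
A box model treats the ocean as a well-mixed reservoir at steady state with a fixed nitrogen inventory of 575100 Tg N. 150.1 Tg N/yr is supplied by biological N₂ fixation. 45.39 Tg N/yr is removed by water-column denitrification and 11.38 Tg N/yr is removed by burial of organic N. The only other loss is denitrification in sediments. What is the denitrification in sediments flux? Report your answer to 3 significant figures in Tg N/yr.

At steady state ΣF_in = ΣF_out.
ΣF_in = 150.10 Tg N/yr.
Denitrification in sediments flux = ΣF_in − (45.39 + 11.38) = 150.10 − 56.77 = 93.33 Tg N/yr.

93.3 Tg N/yr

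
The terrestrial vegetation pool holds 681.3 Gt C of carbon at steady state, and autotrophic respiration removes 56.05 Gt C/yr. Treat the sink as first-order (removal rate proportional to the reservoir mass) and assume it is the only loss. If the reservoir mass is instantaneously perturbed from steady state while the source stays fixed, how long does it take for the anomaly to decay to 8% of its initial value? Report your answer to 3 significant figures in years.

30.7 yr

For a linear reservoir the anomaly decays as exp(−t/τ) with τ = M/F = 681.3/56.05 = 12.16 yr.
exp(−t/τ) = 0.08 ⇒ t = −τ ln(0.08) = 12.16 × 2.526 = 30.70 yr.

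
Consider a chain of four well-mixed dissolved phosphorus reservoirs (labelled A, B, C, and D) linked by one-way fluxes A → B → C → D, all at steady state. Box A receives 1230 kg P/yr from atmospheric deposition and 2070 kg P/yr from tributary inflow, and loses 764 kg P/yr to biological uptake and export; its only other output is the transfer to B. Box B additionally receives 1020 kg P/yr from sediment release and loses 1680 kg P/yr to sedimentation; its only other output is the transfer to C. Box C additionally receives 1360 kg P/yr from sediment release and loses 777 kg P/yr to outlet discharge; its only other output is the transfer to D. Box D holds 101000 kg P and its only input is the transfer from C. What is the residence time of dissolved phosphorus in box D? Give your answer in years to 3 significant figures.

Box A: F(A→B) = (1230 + 2070) − 764 = 2536.0 kg P/yr.
Box B: F(B→C) = (2536.0 + 1020) − 1680 = 1876.0 kg P/yr.
Box C: F(C→D) = (1876.0 + 1360) − 777 = 2459.0 kg P/yr.
Box D throughput = its input = 2459.0 kg P/yr; τ = 101000 / 2459.0 = 41.07 yr.

41.1 yr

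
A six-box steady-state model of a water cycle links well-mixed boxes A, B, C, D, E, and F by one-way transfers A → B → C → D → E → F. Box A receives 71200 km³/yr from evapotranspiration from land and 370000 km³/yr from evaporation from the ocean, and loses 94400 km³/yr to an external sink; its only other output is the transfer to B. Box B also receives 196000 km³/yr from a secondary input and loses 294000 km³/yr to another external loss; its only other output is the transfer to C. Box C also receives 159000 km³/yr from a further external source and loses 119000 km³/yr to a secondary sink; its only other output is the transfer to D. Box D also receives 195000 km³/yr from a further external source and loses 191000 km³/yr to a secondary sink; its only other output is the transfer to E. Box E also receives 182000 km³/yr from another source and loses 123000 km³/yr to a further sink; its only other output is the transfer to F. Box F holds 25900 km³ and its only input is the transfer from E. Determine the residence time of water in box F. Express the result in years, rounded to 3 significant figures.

Box A: F(A→B) = (71200 + 370000) − 94400 = 346800 km³/yr.
Box B: F(B→C) = (346800 + 196000) − 294000 = 248800 km³/yr.
Box C: F(C→D) = (248800 + 159000) − 119000 = 288800 km³/yr.
Box D: F(D→E) = (288800 + 195000) − 191000 = 292800 km³/yr.
Box E: F(E→F) = (292800 + 182000) − 123000 = 351800 km³/yr.
Box F throughput = its input = 351800 km³/yr; τ = 25900 / 351800 = 0.07362 yr.

0.0736 yr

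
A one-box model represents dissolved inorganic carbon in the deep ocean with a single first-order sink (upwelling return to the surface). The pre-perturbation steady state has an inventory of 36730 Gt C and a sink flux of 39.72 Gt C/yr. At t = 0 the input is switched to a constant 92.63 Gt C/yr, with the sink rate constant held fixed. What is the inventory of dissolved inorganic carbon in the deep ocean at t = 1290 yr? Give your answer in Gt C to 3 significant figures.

τ = M₀/F₀ = 36730/39.72 = 924.7 yr; rate constant k = 1/τ.
New steady state M_∞ = F₁/k = F₁·τ = 92.63 × 924.7 = 85657 Gt C.
M(t) = M_∞ + (M₀ − M_∞)·e^(−t/τ); t/τ = 1290/924.7 = 1.395, so e^(−t/τ) = 0.2478.
M(t) = 85657 − 48930 × 0.2478 = 73531 Gt C.

73500 Gt C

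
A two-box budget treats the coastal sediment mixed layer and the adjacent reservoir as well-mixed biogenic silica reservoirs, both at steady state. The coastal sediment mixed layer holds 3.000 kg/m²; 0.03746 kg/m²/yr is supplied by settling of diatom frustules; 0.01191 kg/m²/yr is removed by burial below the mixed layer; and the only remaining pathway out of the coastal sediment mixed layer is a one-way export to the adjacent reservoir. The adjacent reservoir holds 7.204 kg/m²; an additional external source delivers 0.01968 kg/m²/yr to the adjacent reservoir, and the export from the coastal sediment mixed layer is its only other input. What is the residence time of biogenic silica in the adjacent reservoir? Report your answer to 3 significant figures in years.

Balance the coastal sediment mixed layer: ΣF_in = 0.037460 kg/m²/yr.
Export to the adjacent reservoir = ΣF_in − (0.01191) = 0.025550 kg/m²/yr.
Total input to the adjacent reservoir = 0.025550 + 0.01968 = 0.045230 kg/m²/yr; at steady state this equals its total output.
τ = M / F = 7.204 / 0.045230 = 159.3 yr.

159 yr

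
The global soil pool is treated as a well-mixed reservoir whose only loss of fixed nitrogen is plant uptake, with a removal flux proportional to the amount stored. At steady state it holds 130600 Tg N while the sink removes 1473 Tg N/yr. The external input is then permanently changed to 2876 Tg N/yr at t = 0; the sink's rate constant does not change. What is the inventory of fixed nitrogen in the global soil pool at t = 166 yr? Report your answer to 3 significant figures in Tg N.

236000 Tg N

τ = M₀/F₀ = 130600/1473 = 88.66 yr; rate constant k = 1/τ.
New steady state M_∞ = F₁/k = F₁·τ = 2876 × 88.66 = 254990 Tg N.
M(t) = M_∞ + (M₀ − M_∞)·e^(−t/τ); t/τ = 166/88.66 = 1.872, so e^(−t/τ) = 0.1538.
M(t) = 254990 − 124400 × 0.1538 = 235870 Tg N.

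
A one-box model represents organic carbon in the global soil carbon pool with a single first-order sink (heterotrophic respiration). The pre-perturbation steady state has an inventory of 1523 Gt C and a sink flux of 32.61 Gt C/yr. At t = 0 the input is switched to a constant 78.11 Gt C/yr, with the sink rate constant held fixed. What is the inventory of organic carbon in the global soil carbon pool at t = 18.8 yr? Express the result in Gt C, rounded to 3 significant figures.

2230 Gt C

The sink rate constant is k = F₀/M₀ = 32.61/1523 = 0.02141 yr⁻¹.
Solving dM/dt = F₁ − kM with M(0) = M₀ gives M(t) = F₁/k + (M₀ − F₁/k)·e^(−kt).
F₁/k = 78.11/0.02141 = 3648.0 Gt C; kt = 0.02141 × 18.8 = 0.4025, e^(−kt) = 0.6686.
M(18.8) = 3648.0 + (1523 − 3648.0) × 0.6686 = 3648.0 − 1421 = 2227.2 Gt C.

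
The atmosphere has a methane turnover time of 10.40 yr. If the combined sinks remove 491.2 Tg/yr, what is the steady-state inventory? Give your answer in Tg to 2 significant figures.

5100 Tg

τ = M/F ⇒ M = τ × F = 10.40 × 491.2 = 5108 Tg.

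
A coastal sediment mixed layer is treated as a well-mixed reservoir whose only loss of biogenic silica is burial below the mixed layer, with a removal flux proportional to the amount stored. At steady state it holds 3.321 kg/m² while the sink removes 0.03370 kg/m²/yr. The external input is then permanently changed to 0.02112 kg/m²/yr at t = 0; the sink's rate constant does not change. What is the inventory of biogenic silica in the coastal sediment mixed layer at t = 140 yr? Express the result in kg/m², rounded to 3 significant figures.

2.38 kg/m²

τ = M₀/F₀ = 3.321/0.03370 = 98.55 yr; rate constant k = 1/τ.
New steady state M_∞ = F₁/k = F₁·τ = 0.02112 × 98.55 = 2.0813 kg/m².
M(t) = M_∞ + (M₀ − M_∞)·e^(−t/τ); t/τ = 140/98.55 = 1.421, so e^(−t/τ) = 0.2416.
M(t) = 2.0813 + 1.240 × 0.2416 = 2.3807 kg/m².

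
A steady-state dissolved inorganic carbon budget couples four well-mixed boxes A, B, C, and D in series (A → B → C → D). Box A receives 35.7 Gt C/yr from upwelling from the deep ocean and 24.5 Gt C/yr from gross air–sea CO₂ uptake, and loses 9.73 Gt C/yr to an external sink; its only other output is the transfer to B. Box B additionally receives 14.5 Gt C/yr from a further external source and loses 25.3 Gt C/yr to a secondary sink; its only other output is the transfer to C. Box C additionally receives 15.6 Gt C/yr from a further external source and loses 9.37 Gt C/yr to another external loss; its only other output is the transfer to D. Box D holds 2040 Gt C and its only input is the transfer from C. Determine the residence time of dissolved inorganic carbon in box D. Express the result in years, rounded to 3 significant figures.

44.4 yr

Box A: F(A→B) = (35.7 + 24.5) − 9.73 = 50.470 Gt C/yr.
Box B: F(B→C) = (50.470 + 14.5) − 25.3 = 39.670 Gt C/yr.
Box C: F(C→D) = (39.670 + 15.6) − 9.37 = 45.900 Gt C/yr.
Box D throughput = its input = 45.900 Gt C/yr; τ = 2040 / 45.900 = 44.44 yr.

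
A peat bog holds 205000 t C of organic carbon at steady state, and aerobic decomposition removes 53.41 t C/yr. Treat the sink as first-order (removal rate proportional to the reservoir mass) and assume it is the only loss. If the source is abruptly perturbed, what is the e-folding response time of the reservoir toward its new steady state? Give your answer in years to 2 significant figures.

For a linear reservoir the response time equals the residence time τ = M/F.
τ = 205000 / 53.41 = 3838 yr.

3800 yr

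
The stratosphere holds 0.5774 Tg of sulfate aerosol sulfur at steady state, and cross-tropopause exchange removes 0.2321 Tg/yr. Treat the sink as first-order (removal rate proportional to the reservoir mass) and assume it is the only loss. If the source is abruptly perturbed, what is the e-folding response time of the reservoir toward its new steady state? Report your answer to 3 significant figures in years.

For a linear reservoir the response time equals the residence time τ = M/F.
τ = 0.5774 / 0.2321 = 2.488 yr.

2.49 yr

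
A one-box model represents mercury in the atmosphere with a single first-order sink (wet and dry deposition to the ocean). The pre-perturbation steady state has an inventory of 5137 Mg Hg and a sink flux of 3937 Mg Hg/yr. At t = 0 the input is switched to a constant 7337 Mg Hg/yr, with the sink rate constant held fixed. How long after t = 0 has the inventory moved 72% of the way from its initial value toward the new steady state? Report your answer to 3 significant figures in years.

τ = M₀/F₀ = 5137/3937 = 1.305 yr.
The remaining gap fraction is e^(−t/τ); 72% covered ⇒ e^(−t/τ) = 0.280.
t = −τ ln(0.280) = 1.305 × 1.273 = 1.661 yr.

1.66 yr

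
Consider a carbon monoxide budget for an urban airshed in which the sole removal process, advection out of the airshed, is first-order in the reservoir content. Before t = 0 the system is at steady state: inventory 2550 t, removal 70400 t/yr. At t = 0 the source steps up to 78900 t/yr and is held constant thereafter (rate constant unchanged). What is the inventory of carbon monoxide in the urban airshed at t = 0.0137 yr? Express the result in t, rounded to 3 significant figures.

The sink rate constant is k = F₀/M₀ = 70400/2550 = 27.61 yr⁻¹.
Solving dM/dt = F₁ − kM with M(0) = M₀ gives M(t) = F₁/k + (M₀ − F₁/k)·e^(−kt).
F₁/k = 78900/27.61 = 2857.9 t; kt = 27.61 × 0.0137 = 0.3782, e^(−kt) = 0.6851.
M(0.0137) = 2857.9 + (2550 − 2857.9) × 0.6851 = 2857.9 − 210.9 = 2647.0 t.

2650 t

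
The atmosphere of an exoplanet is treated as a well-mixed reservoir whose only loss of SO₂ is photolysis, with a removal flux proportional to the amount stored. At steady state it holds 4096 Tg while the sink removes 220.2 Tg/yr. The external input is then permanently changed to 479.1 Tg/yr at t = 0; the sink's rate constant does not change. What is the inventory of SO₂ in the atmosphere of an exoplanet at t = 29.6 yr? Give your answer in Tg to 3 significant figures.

7930 Tg

Residence time τ = M₀/F₀ = 18.60 yr. The eventual steady state is M_∞ = M₀·(F₁/F₀) = 4096 × 479.1/220.2 = 8911.9 Tg.
The anomaly ΔM(t) = M(t) − M_∞ decays as ΔM₀·e^(−t/τ) with ΔM₀ = 4096 − 8911.9 = −4816 Tg.
At t = 29.6 yr, e^(−t/τ) = e^(−1.591) = 0.2037, so ΔM = −980.8 Tg and M = 8911.9 − 980.8 = 7931.1 Tg.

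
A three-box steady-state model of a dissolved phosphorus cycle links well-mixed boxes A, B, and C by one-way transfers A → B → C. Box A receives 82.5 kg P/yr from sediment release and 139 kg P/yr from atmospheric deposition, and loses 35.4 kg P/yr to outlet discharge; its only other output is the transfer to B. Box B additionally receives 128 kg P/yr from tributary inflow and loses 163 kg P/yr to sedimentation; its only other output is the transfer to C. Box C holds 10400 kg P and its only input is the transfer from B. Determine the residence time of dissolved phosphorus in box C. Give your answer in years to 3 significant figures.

Box A: F(A→B) = (82.5 + 139) − 35.4 = 186.10 kg P/yr.
Box B: F(B→C) = (186.10 + 128) − 163 = 151.10 kg P/yr.
Box C throughput = its input = 151.10 kg P/yr; τ = 10400 / 151.10 = 68.83 yr.

68.8 yr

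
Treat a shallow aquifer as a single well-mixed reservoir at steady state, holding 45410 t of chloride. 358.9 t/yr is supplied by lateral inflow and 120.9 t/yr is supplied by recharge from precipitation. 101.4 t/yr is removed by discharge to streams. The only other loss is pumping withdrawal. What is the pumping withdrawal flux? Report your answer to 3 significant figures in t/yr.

378 t/yr

At steady state ΣF_in = ΣF_out.
ΣF_in = 358.9 + 120.9 = 479.80 t/yr.
Pumping withdrawal flux = ΣF_in − (101.4) = 479.80 − 101.4 = 378.4 t/yr.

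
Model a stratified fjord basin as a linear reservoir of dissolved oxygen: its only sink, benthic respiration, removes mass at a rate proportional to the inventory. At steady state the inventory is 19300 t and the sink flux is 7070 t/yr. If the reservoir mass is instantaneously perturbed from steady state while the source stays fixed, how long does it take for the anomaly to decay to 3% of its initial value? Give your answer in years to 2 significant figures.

9.6 yr

For a linear reservoir the anomaly decays as exp(−t/τ) with τ = M/F = 19300/7070 = 2.730 yr.
exp(−t/τ) = 0.03 ⇒ t = −τ ln(0.03) = 2.730 × 3.507 = 9.572 yr.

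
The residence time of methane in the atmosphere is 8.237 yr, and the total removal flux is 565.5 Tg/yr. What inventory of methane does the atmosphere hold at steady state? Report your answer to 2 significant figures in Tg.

τ = M/F ⇒ M = τ × F = 8.237 × 565.5 = 4658 Tg.

4700 Tg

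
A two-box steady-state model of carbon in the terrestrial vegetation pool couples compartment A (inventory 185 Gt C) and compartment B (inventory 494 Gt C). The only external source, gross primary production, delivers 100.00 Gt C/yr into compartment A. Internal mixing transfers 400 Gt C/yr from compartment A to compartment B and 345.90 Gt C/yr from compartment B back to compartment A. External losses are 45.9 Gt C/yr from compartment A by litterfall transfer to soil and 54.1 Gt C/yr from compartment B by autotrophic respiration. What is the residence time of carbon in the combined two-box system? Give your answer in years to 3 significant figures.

For the system as a whole, the A↔B exchange is internal and contributes nothing to the throughput; only the external sinks remove mass.
M_total = 185 + 494 = 679.00 Gt C.
ΣF_external_out = 45.9 + 54.1 = 100.00 Gt C/yr.
τ = M_total / ΣF_ext = 679.00 / 100.00 = 6.790 yr.

6.79 yr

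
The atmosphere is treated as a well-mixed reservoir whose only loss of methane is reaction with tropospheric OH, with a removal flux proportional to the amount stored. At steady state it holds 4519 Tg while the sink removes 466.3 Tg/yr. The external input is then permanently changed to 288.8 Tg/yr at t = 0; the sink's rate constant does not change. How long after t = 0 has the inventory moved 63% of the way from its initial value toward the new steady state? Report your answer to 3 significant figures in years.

9.64 yr

τ = M₀/F₀ = 4519/466.3 = 9.691 yr.
The remaining gap fraction is e^(−t/τ); 63% covered ⇒ e^(−t/τ) = 0.370.
t = −τ ln(0.370) = 9.691 × 0.9943 = 9.635 yr.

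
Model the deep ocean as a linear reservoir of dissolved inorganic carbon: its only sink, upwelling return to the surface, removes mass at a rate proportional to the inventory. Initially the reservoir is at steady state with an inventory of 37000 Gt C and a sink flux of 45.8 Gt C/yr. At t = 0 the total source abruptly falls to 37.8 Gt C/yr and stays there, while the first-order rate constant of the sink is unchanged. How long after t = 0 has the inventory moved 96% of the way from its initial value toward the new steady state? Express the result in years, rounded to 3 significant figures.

τ = M₀/F₀ = 37000/45.8 = 807.9 yr.
The remaining gap fraction is e^(−t/τ); 96% covered ⇒ e^(−t/τ) = 0.0400.
t = −τ ln(0.0400) = 807.9 × 3.219 = 2600 yr.

2600 yr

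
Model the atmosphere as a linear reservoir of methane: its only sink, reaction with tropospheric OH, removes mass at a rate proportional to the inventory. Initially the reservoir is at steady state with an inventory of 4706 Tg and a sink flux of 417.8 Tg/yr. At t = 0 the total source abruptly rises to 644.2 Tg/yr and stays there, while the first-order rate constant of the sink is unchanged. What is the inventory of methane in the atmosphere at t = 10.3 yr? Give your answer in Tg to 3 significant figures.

6230 Tg

τ = M₀/F₀ = 4706/417.8 = 11.26 yr; rate constant k = 1/τ.
New steady state M_∞ = F₁/k = F₁·τ = 644.2 × 11.26 = 7256.1 Tg.
M(t) = M_∞ + (M₀ − M_∞)·e^(−t/τ); t/τ = 10.3/11.26 = 0.9144, so e^(−t/τ) = 0.4007.
M(t) = 7256.1 − 2550 × 0.4007 = 6234.2 Tg.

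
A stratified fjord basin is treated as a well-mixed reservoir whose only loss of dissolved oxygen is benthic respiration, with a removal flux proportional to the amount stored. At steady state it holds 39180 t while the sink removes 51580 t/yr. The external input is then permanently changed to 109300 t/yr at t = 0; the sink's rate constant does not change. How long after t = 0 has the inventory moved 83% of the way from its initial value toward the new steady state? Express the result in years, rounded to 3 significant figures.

1.35 yr

τ = M₀/F₀ = 39180/51580 = 0.7596 yr.
The remaining gap fraction is e^(−t/τ); 83% covered ⇒ e^(−t/τ) = 0.170.
t = −τ ln(0.170) = 0.7596 × 1.772 = 1.346 yr.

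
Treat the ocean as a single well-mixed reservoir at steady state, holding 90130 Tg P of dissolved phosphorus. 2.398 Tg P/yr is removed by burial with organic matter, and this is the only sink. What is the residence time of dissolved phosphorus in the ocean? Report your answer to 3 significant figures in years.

37600 yr

τ = M / F = 90130 / 2.398 = 37590 yr.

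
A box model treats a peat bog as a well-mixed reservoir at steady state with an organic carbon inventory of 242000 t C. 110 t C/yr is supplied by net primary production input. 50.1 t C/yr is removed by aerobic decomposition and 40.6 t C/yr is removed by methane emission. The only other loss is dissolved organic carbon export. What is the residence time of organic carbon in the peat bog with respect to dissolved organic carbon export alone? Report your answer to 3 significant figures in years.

At steady state ΣF_in = ΣF_out.
ΣF_in = 110.00 t C/yr.
Dissolved organic carbon export flux = ΣF_in − (50.1 + 40.6) = 110.00 − 90.70 = 19.30 t C/yr.
τ = M / F = 242000 / 19.30 = 12540 yr.

12500 yr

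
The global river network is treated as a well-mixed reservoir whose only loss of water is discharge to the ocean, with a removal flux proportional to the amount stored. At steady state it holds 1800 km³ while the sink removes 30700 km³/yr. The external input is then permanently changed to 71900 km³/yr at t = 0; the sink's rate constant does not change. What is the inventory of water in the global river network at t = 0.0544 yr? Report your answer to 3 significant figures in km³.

3260 km³

The sink rate constant is k = F₀/M₀ = 30700/1800 = 17.06 yr⁻¹.
Solving dM/dt = F₁ − kM with M(0) = M₀ gives M(t) = F₁/k + (M₀ − F₁/k)·e^(−kt).
F₁/k = 71900/17.06 = 4215.6 km³; kt = 17.06 × 0.0544 = 0.9278, e^(−kt) = 0.3954.
M(0.0544) = 4215.6 + (1800 − 4215.6) × 0.3954 = 4215.6 − 955.2 = 3260.5 km³.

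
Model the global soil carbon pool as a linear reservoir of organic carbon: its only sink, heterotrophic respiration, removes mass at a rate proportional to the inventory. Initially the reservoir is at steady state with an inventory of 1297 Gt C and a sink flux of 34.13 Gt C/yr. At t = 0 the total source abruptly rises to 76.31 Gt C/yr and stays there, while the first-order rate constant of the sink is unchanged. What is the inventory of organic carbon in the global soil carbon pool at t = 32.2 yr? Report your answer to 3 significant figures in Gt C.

τ = M₀/F₀ = 1297/34.13 = 38.00 yr; rate constant k = 1/τ.
New steady state M_∞ = F₁/k = F₁·τ = 76.31 × 38.00 = 2899.9 Gt C.
M(t) = M_∞ + (M₀ − M_∞)·e^(−t/τ); t/τ = 32.2/38.00 = 0.8473, so e^(−t/τ) = 0.4286.
M(t) = 2899.9 − 1603 × 0.4286 = 2213.0 Gt C.

2210 Gt C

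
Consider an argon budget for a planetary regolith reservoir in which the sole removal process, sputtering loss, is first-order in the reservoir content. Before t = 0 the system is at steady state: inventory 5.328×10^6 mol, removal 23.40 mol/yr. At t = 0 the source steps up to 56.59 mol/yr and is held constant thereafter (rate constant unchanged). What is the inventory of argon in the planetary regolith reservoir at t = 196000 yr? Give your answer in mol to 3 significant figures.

Residence time τ = M₀/F₀ = 227700 yr. The eventual steady state is M_∞ = M₀·(F₁/F₀) = 5.328×10^6 × 56.59/23.40 = 1.2885×10^7 mol.
The anomaly ΔM(t) = M(t) − M_∞ decays as ΔM₀·e^(−t/τ) with ΔM₀ = 5.328×10^6 − 1.2885×10^7 = −7.557×10^6 mol.
At t = 196000 yr, e^(−t/τ) = e^(−0.8608) = 0.4228, so ΔM = −3.195×10^6 mol and M = 1.2885×10^7 − 3.195×10^6 = 9.6898×10^6 mol.

9.69×10^6 mol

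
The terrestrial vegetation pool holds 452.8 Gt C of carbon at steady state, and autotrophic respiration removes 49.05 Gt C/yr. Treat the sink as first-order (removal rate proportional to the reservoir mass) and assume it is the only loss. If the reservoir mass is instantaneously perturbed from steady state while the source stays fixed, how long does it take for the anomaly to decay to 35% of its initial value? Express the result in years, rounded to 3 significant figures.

9.69 yr

For a linear reservoir the anomaly decays as exp(−t/τ) with τ = M/F = 452.8/49.05 = 9.231 yr.
exp(−t/τ) = 0.35 ⇒ t = −τ ln(0.35) = 9.231 × 1.050 = 9.691 yr.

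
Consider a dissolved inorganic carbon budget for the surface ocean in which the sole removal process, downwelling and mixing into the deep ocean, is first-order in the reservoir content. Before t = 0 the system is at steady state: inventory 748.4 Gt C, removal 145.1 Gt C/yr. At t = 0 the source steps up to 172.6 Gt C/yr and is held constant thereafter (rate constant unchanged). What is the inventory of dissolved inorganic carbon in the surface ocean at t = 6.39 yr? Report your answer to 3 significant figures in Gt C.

849 Gt C

τ = M₀/F₀ = 748.4/145.1 = 5.158 yr; rate constant k = 1/τ.
New steady state M_∞ = F₁/k = F₁·τ = 172.6 × 5.158 = 890.24 Gt C.
M(t) = M_∞ + (M₀ − M_∞)·e^(−t/τ); t/τ = 6.39/5.158 = 1.239, so e^(−t/τ) = 0.2897.
M(t) = 890.24 − 141.8 × 0.2897 = 849.15 Gt C.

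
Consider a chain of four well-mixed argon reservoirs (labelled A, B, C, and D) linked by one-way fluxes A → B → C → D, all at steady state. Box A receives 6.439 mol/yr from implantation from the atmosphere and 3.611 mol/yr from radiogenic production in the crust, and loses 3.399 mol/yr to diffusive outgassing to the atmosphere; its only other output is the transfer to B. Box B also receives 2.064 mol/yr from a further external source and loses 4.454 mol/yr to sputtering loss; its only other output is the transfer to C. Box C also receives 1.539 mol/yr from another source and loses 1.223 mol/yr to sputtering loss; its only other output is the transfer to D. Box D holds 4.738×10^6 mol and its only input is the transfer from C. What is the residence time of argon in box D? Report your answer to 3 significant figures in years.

1.04×10^6 yr

Box A: F(A→B) = (6.439 + 3.611) − 3.399 = 6.6510 mol/yr.
Box B: F(B→C) = (6.6510 + 2.064) − 4.454 = 4.2610 mol/yr.
Box C: F(C→D) = (4.2610 + 1.539) − 1.223 = 4.5770 mol/yr.
Box D throughput = its input = 4.5770 mol/yr; τ = 4.738×10^6 / 4.5770 = 1.035×10^6 yr.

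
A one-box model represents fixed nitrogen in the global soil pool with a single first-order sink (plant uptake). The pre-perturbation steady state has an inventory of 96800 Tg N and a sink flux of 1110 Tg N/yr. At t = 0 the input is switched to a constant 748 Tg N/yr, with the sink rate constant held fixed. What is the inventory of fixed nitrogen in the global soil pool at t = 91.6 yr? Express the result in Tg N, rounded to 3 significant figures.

The sink rate constant is k = F₀/M₀ = 1110/96800 = 0.01147 yr⁻¹.
Solving dM/dt = F₁ − kM with M(0) = M₀ gives M(t) = F₁/k + (M₀ − F₁/k)·e^(−kt).
F₁/k = 748/0.01147 = 65231 Tg N; kt = 0.01147 × 91.6 = 1.050, e^(−kt) = 0.3498.
M(91.6) = 65231 + (96800 − 65231) × 0.3498 = 65231 + 11040 = 76274 Tg N.

76300 Tg N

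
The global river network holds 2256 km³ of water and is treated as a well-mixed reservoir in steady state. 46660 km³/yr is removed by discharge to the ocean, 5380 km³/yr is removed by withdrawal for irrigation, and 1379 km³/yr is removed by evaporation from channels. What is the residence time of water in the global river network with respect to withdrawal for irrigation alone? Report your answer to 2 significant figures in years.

Residence time with respect to a single sink: τ = M / F_sink.
τ = 2256 / 5380 = 0.4193 yr.

0.42 yr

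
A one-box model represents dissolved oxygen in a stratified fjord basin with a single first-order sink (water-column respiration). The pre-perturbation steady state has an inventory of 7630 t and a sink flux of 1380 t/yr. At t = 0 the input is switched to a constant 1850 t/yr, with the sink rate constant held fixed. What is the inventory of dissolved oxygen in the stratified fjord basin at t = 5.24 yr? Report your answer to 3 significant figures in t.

9220 t

Residence time τ = M₀/F₀ = 5.529 yr. The eventual steady state is M_∞ = M₀·(F₁/F₀) = 7630 × 1850/1380 = 10229 t.
The anomaly ΔM(t) = M(t) − M_∞ decays as ΔM₀·e^(−t/τ) with ΔM₀ = 7630 − 10229 = −2599 t.
At t = 5.24 yr, e^(−t/τ) = e^(−0.9477) = 0.3876, so ΔM = −1007 t and M = 10229 − 1007 = 9221.3 t.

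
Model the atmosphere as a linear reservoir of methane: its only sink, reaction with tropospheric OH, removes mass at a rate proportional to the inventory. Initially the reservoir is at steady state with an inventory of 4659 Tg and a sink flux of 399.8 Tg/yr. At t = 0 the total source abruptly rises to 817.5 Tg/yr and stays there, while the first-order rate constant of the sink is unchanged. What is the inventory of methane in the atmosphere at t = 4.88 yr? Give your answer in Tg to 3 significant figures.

The sink rate constant is k = F₀/M₀ = 399.8/4659 = 0.08581 yr⁻¹.
Solving dM/dt = F₁ − kM with M(0) = M₀ gives M(t) = F₁/k + (M₀ − F₁/k)·e^(−kt).
F₁/k = 817.5/0.08581 = 9526.6 Tg; kt = 0.08581 × 4.88 = 0.4188, e^(−kt) = 0.6579.
M(4.88) = 9526.6 + (4659 − 9526.6) × 0.6579 = 9526.6 − 3202 = 6324.4 Tg.

6320 Tg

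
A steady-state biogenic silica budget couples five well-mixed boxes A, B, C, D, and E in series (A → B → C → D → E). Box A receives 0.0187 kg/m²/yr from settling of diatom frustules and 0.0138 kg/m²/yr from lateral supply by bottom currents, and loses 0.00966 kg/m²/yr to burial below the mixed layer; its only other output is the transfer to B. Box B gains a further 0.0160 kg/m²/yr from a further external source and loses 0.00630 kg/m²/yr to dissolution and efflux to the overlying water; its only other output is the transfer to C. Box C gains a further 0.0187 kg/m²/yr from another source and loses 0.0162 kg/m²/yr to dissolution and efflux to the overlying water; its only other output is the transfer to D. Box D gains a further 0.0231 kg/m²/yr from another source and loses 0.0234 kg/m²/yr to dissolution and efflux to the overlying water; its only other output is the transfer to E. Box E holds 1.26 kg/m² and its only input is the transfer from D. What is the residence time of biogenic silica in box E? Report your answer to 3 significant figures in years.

Box A: F(A→B) = (0.0187 + 0.0138) − 0.00966 = 0.022840 kg/m²/yr.
Box B: F(B→C) = (0.022840 + 0.0160) − 0.00630 = 0.032540 kg/m²/yr.
Box C: F(C→D) = (0.032540 + 0.0187) − 0.0162 = 0.035040 kg/m²/yr.
Box D: F(D→E) = (0.035040 + 0.0231) − 0.0234 = 0.034740 kg/m²/yr.
Box E throughput = its input = 0.034740 kg/m²/yr; τ = 1.26 / 0.034740 = 36.27 yr.

36.3 yr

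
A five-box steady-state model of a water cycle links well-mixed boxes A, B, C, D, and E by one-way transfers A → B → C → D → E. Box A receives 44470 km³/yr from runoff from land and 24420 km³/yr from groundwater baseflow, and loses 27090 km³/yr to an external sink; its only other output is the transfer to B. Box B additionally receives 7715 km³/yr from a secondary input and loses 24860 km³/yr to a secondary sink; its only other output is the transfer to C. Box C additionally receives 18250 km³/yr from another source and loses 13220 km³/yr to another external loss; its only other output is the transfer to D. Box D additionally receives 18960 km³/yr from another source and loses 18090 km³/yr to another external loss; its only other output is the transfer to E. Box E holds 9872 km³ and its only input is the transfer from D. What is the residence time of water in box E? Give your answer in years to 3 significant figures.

0.323 yr

Box A: F(A→B) = (44470 + 24420) − 27090 = 41800 km³/yr.
Box B: F(B→C) = (41800 + 7715) − 24860 = 24655 km³/yr.
Box C: F(C→D) = (24655 + 18250) − 13220 = 29685 km³/yr.
Box D: F(D→E) = (29685 + 18960) − 18090 = 30555 km³/yr.
Box E throughput = its input = 30555 km³/yr; τ = 9872 / 30555 = 0.3231 yr.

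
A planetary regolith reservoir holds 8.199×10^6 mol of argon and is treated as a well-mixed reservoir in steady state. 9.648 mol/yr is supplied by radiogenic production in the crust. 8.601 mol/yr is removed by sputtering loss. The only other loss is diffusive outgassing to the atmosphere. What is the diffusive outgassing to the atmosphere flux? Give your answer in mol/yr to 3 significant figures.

At steady state ΣF_in = ΣF_out.
ΣF_in = 9.6480 mol/yr.
Diffusive outgassing to the atmosphere flux = ΣF_in − (8.601) = 9.6480 − 8.601 = 1.047 mol/yr.

1.05 mol/yr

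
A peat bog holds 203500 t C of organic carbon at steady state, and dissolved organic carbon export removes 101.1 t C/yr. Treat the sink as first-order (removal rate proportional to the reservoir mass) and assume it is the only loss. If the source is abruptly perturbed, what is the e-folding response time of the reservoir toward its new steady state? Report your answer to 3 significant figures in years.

2010 yr

For a linear reservoir the response time equals the residence time τ = M/F.
τ = 203500 / 101.1 = 2013 yr.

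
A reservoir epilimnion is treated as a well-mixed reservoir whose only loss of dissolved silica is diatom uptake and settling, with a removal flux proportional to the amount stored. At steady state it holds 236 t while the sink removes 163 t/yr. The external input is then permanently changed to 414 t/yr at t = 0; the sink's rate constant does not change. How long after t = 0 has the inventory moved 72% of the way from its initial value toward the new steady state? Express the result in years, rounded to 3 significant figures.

1.84 yr

τ = M₀/F₀ = 236/163 = 1.448 yr.
The remaining gap fraction is e^(−t/τ); 72% covered ⇒ e^(−t/τ) = 0.280.
t = −τ ln(0.280) = 1.448 × 1.273 = 1.843 yr.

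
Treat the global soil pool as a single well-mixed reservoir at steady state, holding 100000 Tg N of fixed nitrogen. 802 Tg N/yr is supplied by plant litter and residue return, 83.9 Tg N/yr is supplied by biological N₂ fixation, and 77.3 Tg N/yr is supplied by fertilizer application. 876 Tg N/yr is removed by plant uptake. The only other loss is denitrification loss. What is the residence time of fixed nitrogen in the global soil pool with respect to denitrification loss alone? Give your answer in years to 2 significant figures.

At steady state ΣF_in = ΣF_out.
ΣF_in = 802 + 83.9 + 77.3 = 963.20 Tg N/yr.
Denitrification loss flux = ΣF_in − (876) = 963.20 − 876.0 = 87.20 Tg N/yr.
τ = M / F = 100000 / 87.20 = 1147 yr.

1100 yr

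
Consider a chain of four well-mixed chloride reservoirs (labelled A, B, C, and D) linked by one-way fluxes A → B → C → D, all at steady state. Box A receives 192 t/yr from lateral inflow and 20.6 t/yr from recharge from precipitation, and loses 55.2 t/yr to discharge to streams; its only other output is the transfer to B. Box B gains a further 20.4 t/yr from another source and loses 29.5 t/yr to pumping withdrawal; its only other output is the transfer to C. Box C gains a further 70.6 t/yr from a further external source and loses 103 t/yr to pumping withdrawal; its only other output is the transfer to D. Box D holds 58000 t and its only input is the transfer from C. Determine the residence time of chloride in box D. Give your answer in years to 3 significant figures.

Box A: F(A→B) = (192 + 20.6) − 55.2 = 157.40 t/yr.
Box B: F(B→C) = (157.40 + 20.4) − 29.5 = 148.30 t/yr.
Box C: F(C→D) = (148.30 + 70.6) − 103 = 115.90 t/yr.
Box D throughput = its input = 115.90 t/yr; τ = 58000 / 115.90 = 500.4 yr.

500 yr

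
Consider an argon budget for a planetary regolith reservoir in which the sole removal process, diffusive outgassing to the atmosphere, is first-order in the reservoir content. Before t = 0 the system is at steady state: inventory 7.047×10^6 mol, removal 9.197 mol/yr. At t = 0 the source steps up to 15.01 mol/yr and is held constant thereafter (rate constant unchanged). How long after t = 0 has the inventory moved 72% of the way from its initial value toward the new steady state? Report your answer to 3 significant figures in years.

975000 yr

τ = M₀/F₀ = 7.047×10^6/9.197 = 766200 yr.
The remaining gap fraction is e^(−t/τ); 72% covered ⇒ e^(−t/τ) = 0.280.
t = −τ ln(0.280) = 766200 × 1.273 = 975400 yr.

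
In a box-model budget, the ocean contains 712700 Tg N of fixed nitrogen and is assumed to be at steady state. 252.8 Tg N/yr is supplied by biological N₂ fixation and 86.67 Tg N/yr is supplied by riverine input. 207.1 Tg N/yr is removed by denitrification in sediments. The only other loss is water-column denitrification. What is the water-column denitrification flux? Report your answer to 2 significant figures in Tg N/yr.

At steady state ΣF_in = ΣF_out.
ΣF_in = 252.8 + 86.67 = 339.47 Tg N/yr.
Water-column denitrification flux = ΣF_in − (207.1) = 339.47 − 207.1 = 132.4 Tg N/yr.

130 Tg N/yr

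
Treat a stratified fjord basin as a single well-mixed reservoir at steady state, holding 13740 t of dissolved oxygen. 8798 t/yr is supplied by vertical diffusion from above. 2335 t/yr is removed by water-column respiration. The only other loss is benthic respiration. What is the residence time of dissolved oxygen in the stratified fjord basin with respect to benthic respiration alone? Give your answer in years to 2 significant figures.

2.1 yr

At steady state ΣF_in = ΣF_out.
ΣF_in = 8798.0 t/yr.
Benthic respiration flux = ΣF_in − (2335) = 8798.0 − 2335 = 6463 t/yr.
τ = M / F = 13740 / 6463 = 2.126 yr.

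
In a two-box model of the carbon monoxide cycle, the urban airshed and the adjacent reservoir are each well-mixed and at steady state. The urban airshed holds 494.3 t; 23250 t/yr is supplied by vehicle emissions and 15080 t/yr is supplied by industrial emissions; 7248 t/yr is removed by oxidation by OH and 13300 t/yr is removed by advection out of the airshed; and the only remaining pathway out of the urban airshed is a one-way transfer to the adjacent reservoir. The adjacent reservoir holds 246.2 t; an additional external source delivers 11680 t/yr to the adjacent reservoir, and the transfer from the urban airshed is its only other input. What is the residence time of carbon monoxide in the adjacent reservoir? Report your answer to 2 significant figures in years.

Balance the urban airshed: ΣF_in = 23250 + 15080 = 38330 t/yr.
Transfer to the adjacent reservoir = ΣF_in − (7248 + 13300) = 17782 t/yr.
Total input to the adjacent reservoir = 17782 + 11680 = 29462 t/yr; at steady state this equals its total output.
τ = M / F = 246.2 / 29462 = 0.008357 yr.

0.0084 yr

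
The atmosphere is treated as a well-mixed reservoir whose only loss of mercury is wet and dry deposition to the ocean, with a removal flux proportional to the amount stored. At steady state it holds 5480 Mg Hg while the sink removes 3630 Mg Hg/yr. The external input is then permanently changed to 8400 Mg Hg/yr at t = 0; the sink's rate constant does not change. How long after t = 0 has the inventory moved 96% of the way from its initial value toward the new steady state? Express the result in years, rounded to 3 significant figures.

4.86 yr

τ = M₀/F₀ = 5480/3630 = 1.510 yr.
The remaining gap fraction is e^(−t/τ); 96% covered ⇒ e^(−t/τ) = 0.0400.
t = −τ ln(0.0400) = 1.510 × 3.219 = 4.859 yr.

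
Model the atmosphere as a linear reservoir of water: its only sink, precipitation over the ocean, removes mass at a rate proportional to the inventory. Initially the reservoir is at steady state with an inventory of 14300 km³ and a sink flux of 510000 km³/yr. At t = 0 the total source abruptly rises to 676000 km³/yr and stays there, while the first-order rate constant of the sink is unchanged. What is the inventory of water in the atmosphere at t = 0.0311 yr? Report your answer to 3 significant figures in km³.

τ = M₀/F₀ = 14300/510000 = 0.02804 yr; rate constant k = 1/τ.
New steady state M_∞ = F₁/k = F₁·τ = 676000 × 0.02804 = 18955 km³.
M(t) = M_∞ + (M₀ − M_∞)·e^(−t/τ); t/τ = 0.0311/0.02804 = 1.109, so e^(−t/τ) = 0.3298.
M(t) = 18955 − 4655 × 0.3298 = 17419 km³.

17400 km³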